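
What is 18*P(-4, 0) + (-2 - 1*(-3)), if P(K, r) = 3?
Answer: 55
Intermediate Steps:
18*P(-4, 0) + (-2 - 1*(-3)) = 18*3 + (-2 - 1*(-3)) = 54 + (-2 + 3) = 54 + 1 = 55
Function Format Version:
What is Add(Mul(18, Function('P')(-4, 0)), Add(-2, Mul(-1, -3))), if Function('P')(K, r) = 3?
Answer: 55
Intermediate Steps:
Add(Mul(18, Function('P')(-4, 0)), Add(-2, Mul(-1, -3))) = Add(Mul(18, 3), Add(-2, Mul(-1, -3))) = Add(54, Add(-2, 3)) = Add(54, 1) = 55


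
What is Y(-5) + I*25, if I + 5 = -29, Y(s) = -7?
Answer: -857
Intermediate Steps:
I = -34 (I = -5 - 29 = -34)
Y(-5) + I*25 = -7 - 34*25 = -7 - 850 = -857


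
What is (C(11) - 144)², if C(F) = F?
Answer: 17689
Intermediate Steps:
(C(11) - 144)² = (11 - 144)² = (-133)² = 17689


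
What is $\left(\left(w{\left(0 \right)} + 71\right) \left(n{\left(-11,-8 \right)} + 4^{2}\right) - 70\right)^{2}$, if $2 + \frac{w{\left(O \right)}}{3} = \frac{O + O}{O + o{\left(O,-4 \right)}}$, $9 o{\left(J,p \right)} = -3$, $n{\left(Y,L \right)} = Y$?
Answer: $65025$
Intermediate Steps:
$o{\left(J,p \right)} = - \frac{1}{3}$ ($o{\left(J,p \right)} = \frac{1}{9} \left(-3\right) = - \frac{1}{3}$)
$w{\left(O \right)} = -6 + \frac{6 O}{- \frac{1}{3} + O}$ ($w{\left(O \right)} = -6 + 3 \frac{O + O}{O - \frac{1}{3}} = -6 + 3 \frac{2 O}{- \frac{1}{3} + O} = -6 + \frac{6 O}{- \frac{1}{3} + O}$)
$\left(\left(w{\left(0 \right)} + 71\right) \left(n{\left(-11,-8 \right)} + 4^{2}\right) - 70\right)^{2} = \left(\left(\frac{6}{-1 + 3 \cdot 0} + 71\right) \left(-11 + 4^{2}\right) - 70\right)^{2} = \left(\left(\frac{6}{-1 + 0} + 71\right) \left(-11 + 16\right) - 70\right)^{2} = \left(\left(\frac{6}{-1} + 71\right) 5 - 70\right)^{2} = \left(\left(6 \left(-1\right) + 71\right) 5 - 70\right)^{2} = \left(\left(-6 + 71\right) 5 - 70\right)^{2} = \left(65 \cdot 5 - 70\right)^{2} = \left(325 - 70\right)^{2} = 255^{2} = 65025$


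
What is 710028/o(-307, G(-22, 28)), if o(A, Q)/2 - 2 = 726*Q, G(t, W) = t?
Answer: -177507/7985 ≈ -22.230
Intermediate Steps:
o(A, Q) = 4 + 1452*Q (o(A, Q) = 4 + 2*(726*Q) = 4 + 1452*Q)
710028/o(-307, G(-22, 28)) = 710028/(4 + 1452*(-22)) = 710028/(4 - 31944) = 710028/(-31940) = 710028*(-1/31940) = -177507/7985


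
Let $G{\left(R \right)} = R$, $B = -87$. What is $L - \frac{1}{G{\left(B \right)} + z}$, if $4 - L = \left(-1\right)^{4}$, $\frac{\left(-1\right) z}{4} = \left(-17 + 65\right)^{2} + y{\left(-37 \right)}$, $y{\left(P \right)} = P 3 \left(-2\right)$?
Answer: $\frac{30574}{10191} \approx 3.0001$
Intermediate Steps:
$y{\left(P \right)} = - 6 P$ ($y{\left(P \right)} = 3 P \left(-2\right) = - 6 P$)
$z = -10104$ ($z = - 4 \left(\left(-17 + 65\right)^{2} - -222\right) = - 4 \left(48^{2} + 222\right) = - 4 \left(2304 + 222\right) = \left(-4\right) 2526 = -10104$)
$L = 3$ ($L = 4 - \left(-1\right)^{4} = 4 - 1 = 3$)
$L - \frac{1}{G{\left(B \right)} + z} = 3 - \frac{1}{-87 - 10104} = 3 - \frac{1}{-10191} = 3 - - \frac{1}{10191} = 3 + \frac{1}{10191} = \frac{30574}{10191}$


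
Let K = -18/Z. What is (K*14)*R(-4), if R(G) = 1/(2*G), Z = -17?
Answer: -63/34 ≈ -1.8529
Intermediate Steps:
R(G) = 1/(2*G)
K = 18/17 (K = -18/(-17) = -18*(-1/17) = 18/17 ≈ 1.0588)
(K*14)*R(-4) = ((18/17)*14)*((1/2)/(-4)) = 252*((1/2)*(-1/4))/17 = (252/17)*(-1/8) = -63/34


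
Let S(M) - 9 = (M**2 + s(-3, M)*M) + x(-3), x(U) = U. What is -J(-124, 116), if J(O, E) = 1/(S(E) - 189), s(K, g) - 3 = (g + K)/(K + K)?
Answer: -3/34309 ≈ -8.7441e-5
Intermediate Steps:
s(K, g) = 3 + (K + g)/(2*K) (s(K, g) = 3 + (g + K)/(K + K) = 3 + (K + g)/((2*K)) = 3 + (K + g)*(1/(2*K)) = 3 + (K + g)/(2*K))
S(M) = 6 + M**2 + M*(7/2 - M/6) (S(M) = 9 + ((M**2 + ((1/2)*(M + 7*(-3))/(-3))*M) - 3) = 9 + ((M**2 + ((1/2)*(-1/3)*(M - 21))*M) - 3) = 9 + ((M**2 + ((1/2)*(-1/3)*(-21 + M))*M) - 3) = 9 + ((M**2 + (7/2 - M/6)*M) - 3) = 9 + ((M**2 + M*(7/2 - M/6)) - 3) = 9 + (-3 + M**2 + M*(7/2 - M/6)) = 6 + M**2 + M*(7/2 - M/6))
J(O, E) = 1/(-183 + 5*E**2/6 + 7*E/2) (J(O, E) = 1/((6 + 5*E**2/6 + 7*E/2) - 189) = 1/(-183 + 5*E**2/6 + 7*E/2))
-J(-124, 116) = -6/(-1098 + 5*116**2 + 21*116) = -6/(-1098 + 5*13456 + 2436) = -6/(-1098 + 67280 + 2436) = -6/68618 = -1*3/34309 = -3/34309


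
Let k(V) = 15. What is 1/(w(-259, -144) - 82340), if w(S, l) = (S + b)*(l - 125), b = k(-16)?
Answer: -1/16704 ≈ -5.9866e-5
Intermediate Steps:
b = 15
w(S, l) = (-125 + l)*(15 + S) (w(S, l) = (S + 15)*(l - 125) = (15 + S)*(-125 + l) = (-125 + l)*(15 + S))
1/(w(-259, -144) - 82340) = 1/((-1875 - 125*(-259) + 15*(-144) - 259*(-144)) - 82340) = 1/((-1875 + 32375 - 2160 + 37296) - 82340) = 1/(65636 - 82340) = 1/(-16704) = -1/16704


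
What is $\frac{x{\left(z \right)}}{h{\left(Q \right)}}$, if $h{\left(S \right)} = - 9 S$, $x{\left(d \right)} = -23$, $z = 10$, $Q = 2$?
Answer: $\frac{23}{18} \approx 1.2778$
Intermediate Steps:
$\frac{x{\left(z \right)}}{h{\left(Q \right)}} = - \frac{23}{\left(-9\right) 2} = - \frac{23}{-18} = \left(-23\right) \left(- \frac{1}{18}\right) = \frac{23}{18}$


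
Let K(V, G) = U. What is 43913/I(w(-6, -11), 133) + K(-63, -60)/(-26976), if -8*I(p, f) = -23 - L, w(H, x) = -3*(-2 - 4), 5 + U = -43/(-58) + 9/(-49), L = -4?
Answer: 26932999632643/1456650048 ≈ 18490.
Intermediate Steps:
U = -12625/2842 (U = -5 + (-43/(-58) + 9/(-49)) = -5 + (-43*(-1/58) + 9*(-1/49)) = -5 + (43/58 - 9/49) = -5 + 1585/2842 = -12625/2842 ≈ -4.4423)
w(H, x) = 18 (w(H, x) = -3*(-6) = 18)
I(p, f) = 19/8 (I(p, f) = -(-23 - 1*(-4))/8 = -(-23 + 4)/8 = -⅛*(-19) = 19/8)
K(V, G) = -12625/2842
43913/I(w(-6, -11), 133) + K(-63, -60)/(-26976) = 43913/(19/8) - 12625/2842/(-26976) = 43913*(8/19) - 12625/2842*(-1/26976) = 351304/19 + 12625/76665792 = 26932999632643/1456650048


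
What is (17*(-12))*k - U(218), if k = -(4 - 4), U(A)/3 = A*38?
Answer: -24852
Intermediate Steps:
U(A) = 114*A (U(A) = 3*(A*38) = 3*(38*A) = 114*A)
k = 0 (k = -1*0 = 0)
(17*(-12))*k - U(218) = (17*(-12))*0 - 114*218 = -204*0 - 1*24852 = 0 - 24852 = -24852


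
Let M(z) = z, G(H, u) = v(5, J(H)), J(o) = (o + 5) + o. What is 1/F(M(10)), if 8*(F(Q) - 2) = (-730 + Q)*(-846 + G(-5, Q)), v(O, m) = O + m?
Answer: 1/76142 ≈ 1.3133e-5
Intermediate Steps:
J(o) = 5 + 2*o (J(o) = (5 + o) + o = 5 + 2*o)
G(H, u) = 10 + 2*H (G(H, u) = 5 + (5 + 2*H) = 10 + 2*H)
F(Q) = 154399/2 - 423*Q/4 (F(Q) = 2 + ((-730 + Q)*(-846 + (10 + 2*(-5))))/8 = 2 + ((-730 + Q)*(-846 + (10 - 10)))/8 = 2 + ((-730 + Q)*(-846 + 0))/8 = 2 + ((-730 + Q)*(-846))/8 = 2 + (617580 - 846*Q)/8 = 2 + (154395/2 - 423*Q/4) = 154399/2 - 423*Q/4)
1/F(M(10)) = 1/(154399/2 - 423/4*10) = 1/(154399/2 - 2115/2) = 1/76142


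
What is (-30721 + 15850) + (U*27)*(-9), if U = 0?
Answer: -14871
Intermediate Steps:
(-30721 + 15850) + (U*27)*(-9) = (-30721 + 15850) + (0*27)*(-9) = -14871 + 0*(-9) = -14871 + 0 = -14871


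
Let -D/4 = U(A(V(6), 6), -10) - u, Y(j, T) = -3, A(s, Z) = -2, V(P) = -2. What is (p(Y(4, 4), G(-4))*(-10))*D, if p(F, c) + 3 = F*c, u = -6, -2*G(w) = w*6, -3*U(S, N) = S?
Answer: -10400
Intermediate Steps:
U(S, N) = -S/3
G(w) = -3*w (G(w) = -w*6/2 = -3*w)
D = -80/3 (D = -4*(-1/3*(-2) - 1*(-6)) = -4*(2/3 + 6) = -4*20/3 = -80/3 ≈ -26.667)
p(F, c) = -3 + F*c
(p(Y(4, 4), G(-4))*(-10))*D = ((-3 - (-9)*(-4))*(-10))*(-80/3) = ((-3 - 3*12)*(-10))*(-80/3) = ((-3 - 36)*(-10))*(-80/3) = -39*(-10)*(-80/3) = 390*(-80/3) = -10400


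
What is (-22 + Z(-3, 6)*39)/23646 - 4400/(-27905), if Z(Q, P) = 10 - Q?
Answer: 23515265/131968326 ≈ 0.17819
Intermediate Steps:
(-22 + Z(-3, 6)*39)/23646 - 4400/(-27905) = (-22 + (10 - 1*(-3))*39)/23646 - 4400/(-27905) = (-22 + (10 + 3)*39)*(1/23646) - 4400*(-1/27905) = (-22 + 13*39)*(1/23646) + 880/5581 = (-22 + 507)*(1/23646) + 880/5581 = 485*(1/23646) + 880/5581 = 485/23646 + 880/5581 = 23515265/131968326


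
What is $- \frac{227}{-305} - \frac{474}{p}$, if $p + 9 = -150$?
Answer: $\frac{60221}{16165} \approx 3.7254$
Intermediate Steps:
$p = -159$ ($p = -9 - 150 = -159$)
$- \frac{227}{-305} - \frac{474}{p} = - \frac{227}{-305} - \frac{474}{-159} = \left(-227\right) \left(- \frac{1}{305}\right) - - \frac{158}{53} = \frac{227}{305} + \frac{158}{53} = \frac{60221}{16165}$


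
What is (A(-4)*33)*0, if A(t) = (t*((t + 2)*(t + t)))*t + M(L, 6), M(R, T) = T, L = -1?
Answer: 0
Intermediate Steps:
A(t) = 6 + 2*t³*(2 + t) (A(t) = (t*((t + 2)*(t + t)))*t + 6 = (t*((2 + t)*(2*t)))*t + 6 = (t*(2*t*(2 + t)))*t + 6 = (2*t²*(2 + t))*t + 6 = 2*t³*(2 + t) + 6 = 6 + 2*t³*(2 + t))
(A(-4)*33)*0 = ((6 + 2*(-4)⁴ + 4*(-4)³)*33)*0 = ((6 + 2*256 + 4*(-64))*33)*0 = ((6 + 512 - 256)*33)*0 = (262*33)*0 = 8646*0 = 0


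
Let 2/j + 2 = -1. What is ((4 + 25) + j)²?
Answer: 7225/9 ≈ 802.78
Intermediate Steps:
j = -⅔ (j = 2/(-2 - 1) = 2/(-3) = 2*(-⅓) = -⅔ ≈ -0.66667)
((4 + 25) + j)² = ((4 + 25) - ⅔)² = (29 - ⅔)² = (85/3)² = 7225/9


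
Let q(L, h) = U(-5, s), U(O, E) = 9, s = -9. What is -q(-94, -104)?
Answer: -9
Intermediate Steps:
q(L, h) = 9
-q(-94, -104) = -1*9 = -9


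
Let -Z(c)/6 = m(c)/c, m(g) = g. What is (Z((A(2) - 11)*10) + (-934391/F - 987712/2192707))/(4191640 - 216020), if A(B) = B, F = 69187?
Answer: -55044062397/10965975719703356 ≈ -5.0195e-6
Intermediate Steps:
Z(c) = -6 (Z(c) = -6*c/c = -6*1 = -6)
(Z((A(2) - 11)*10) + (-934391/F - 987712/2192707))/(4191640 - 216020) = (-6 + (-934391/69187 - 987712/2192707))/(4191640 - 216020) = (-6 + (-934391*1/69187 - 987712*1/2192707))/3975620 = (-6 + (-934391/69187 - 89792/199337))*(1/3975620) = (-6 - 192471137871/13791529019)*(1/3975620) = -275220311985/13791529019*1/3975620 = -55044062397/10965975719703356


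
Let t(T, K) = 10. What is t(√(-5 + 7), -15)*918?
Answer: 9180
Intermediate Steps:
t(√(-5 + 7), -15)*918 = 10*918 = 9180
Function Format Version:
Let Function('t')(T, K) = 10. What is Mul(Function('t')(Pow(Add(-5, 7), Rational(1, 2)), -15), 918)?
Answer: 9180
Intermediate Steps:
Mul(Function('t')(Pow(Add(-5, 7), Rational(1, 2)), -15), 918) = Mul(10, 918) = 9180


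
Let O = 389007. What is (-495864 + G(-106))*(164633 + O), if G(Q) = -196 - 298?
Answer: -274803643120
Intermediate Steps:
G(Q) = -494
(-495864 + G(-106))*(164633 + O) = (-495864 - 494)*(164633 + 389007) = -496358*553640 = -274803643120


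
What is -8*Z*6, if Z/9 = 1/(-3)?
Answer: 144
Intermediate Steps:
Z = -3 (Z = 9/(-3) = 9*(-⅓) = -3)
-8*Z*6 = -8*(-3)*6 = 24*6 = 144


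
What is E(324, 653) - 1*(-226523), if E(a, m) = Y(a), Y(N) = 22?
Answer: 226545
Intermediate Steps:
E(a, m) = 22
E(324, 653) - 1*(-226523) = 22 - 1*(-226523) = 22 + 226523 = 226545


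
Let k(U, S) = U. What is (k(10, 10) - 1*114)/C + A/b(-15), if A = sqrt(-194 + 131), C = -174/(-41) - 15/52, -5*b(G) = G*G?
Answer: -221728/8433 - I*sqrt(7)/15 ≈ -26.293 - 0.17638*I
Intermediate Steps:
b(G) = -G**2/5 (b(G) = -G*G/5 = -G**2/5)
C = 8433/2132 (C = -174*(-1/41) - 15*1/52 = 174/41 - 15/52 = 8433/2132 ≈ 3.9554)
A = 3*I*sqrt(7) (A = sqrt(-63) = 3*I*sqrt(7) ≈ 7.9373*I)
(k(10, 10) - 1*114)/C + A/b(-15) = (10 - 1*114)/(8433/2132) + (3*I*sqrt(7))/((-1/5*(-15)**2)) = (10 - 114)*(2132/8433) + (3*I*sqrt(7))/((-1/5*225)) = -104*2132/8433 + (3*I*sqrt(7))/(-45) = -221728/8433 + (3*I*sqrt(7))*(-1/45) = -221728/8433 - I*sqrt(7)/15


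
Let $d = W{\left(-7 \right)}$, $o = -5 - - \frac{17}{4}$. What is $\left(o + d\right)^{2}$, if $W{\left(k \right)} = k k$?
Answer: $\frac{37249}{16} \approx 2328.1$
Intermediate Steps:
$o = - \frac{3}{4}$ ($o = -5 - \left(-17\right) \frac{1}{4} = -5 - - \frac{17}{4} = -5 + \frac{17}{4} = - \frac{3}{4} \approx -0.75$)
$W{\left(k \right)} = k^{2}$
$d = 49$ ($d = \left(-7\right)^{2} = 49$)
$\left(o + d\right)^{2} = \left(- \frac{3}{4} + 49\right)^{2} = \left(\frac{193}{4}\right)^{2} = \frac{37249}{16}$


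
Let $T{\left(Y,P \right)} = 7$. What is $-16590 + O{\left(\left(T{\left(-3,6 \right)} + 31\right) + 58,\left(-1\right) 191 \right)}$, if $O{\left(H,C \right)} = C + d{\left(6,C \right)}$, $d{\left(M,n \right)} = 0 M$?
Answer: $-16781$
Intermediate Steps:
$d{\left(M,n \right)} = 0$
$O{\left(H,C \right)} = C$ ($O{\left(H,C \right)} = C + 0 = C$)
$-16590 + O{\left(\left(T{\left(-3,6 \right)} + 31\right) + 58,\left(-1\right) 191 \right)} = -16590 - 191 = -16781$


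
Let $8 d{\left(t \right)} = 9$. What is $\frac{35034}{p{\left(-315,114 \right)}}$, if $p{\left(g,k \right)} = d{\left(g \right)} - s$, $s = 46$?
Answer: $- \frac{280272}{359} \approx -780.7$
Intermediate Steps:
$d{\left(t \right)} = \frac{9}{8}$ ($d{\left(t \right)} = \frac{1}{8} \cdot 9 = \frac{9}{8}$)
$p{\left(g,k \right)} = - \frac{359}{8}$ ($p{\left(g,k \right)} = \frac{9}{8} - 46 = - \frac{359}{8}$)
$\frac{35034}{p{\left(-315,114 \right)}} = \frac{35034}{- \frac{359}{8}} = 35034 \left(- \frac{8}{359}\right) = - \frac{280272}{359}$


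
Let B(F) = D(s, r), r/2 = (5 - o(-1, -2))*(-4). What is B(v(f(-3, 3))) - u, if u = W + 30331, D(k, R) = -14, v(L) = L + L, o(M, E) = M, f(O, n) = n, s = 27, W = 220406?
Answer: -250751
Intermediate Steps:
v(L) = 2*L
r = -48 (r = 2*((5 - 1*(-1))*(-4)) = 2*((5 + 1)*(-4)) = 2*(6*(-4)) = 2*(-24) = -48)
B(F) = -14
u = 250737 (u = 220406 + 30331 = 250737)
B(v(f(-3, 3))) - u = -14 - 1*250737 = -14 - 250737 = -250751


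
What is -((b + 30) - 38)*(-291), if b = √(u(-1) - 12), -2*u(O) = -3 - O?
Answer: -2328 + 291*I*√11 ≈ -2328.0 + 965.14*I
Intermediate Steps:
u(O) = 3/2 + O/2 (u(O) = -(-3 - O)/2 = 3/2 + O/2)
b = I*√11 (b = √((3/2 + (½)*(-1)) - 12) = √((3/2 - ½) - 12) = √(1 - 12) = √(-11) = I*√11 ≈ 3.3166*I)
-((b + 30) - 38)*(-291) = -((I*√11 + 30) - 38)*(-291) = -((30 + I*√11) - 38)*(-291) = -(-8 + I*√11)*(-291) = -(2328 - 291*I*√11) = -2328 + 291*I*√11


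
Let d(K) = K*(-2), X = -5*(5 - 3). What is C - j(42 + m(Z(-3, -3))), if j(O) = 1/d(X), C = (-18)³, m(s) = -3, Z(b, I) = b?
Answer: -116641/20 ≈ -5832.0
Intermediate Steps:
X = -10 (X = -5*2 = -10)
d(K) = -2*K
C = -5832
j(O) = 1/20 (j(O) = 1/(-2*(-10)) = 1/20)
C - j(42 + m(Z(-3, -3))) = -5832 - 1*1/20 = -5832 - 1/20 = -116641/20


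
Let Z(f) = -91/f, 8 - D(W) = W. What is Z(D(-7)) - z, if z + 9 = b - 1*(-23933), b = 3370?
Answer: -409501/15 ≈ -27300.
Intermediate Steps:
D(W) = 8 - W
z = 27294 (z = -9 + (3370 - 1*(-23933)) = -9 + (3370 + 23933) = -9 + 27303 = 27294)
Z(D(-7)) - z = -91/(8 - 1*(-7)) - 1*27294 = -91/(8 + 7) - 27294 = -91/15 - 27294 = -409501/15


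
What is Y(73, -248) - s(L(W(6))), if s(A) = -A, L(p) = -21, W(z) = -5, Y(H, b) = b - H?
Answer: -342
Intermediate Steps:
Y(73, -248) - s(L(W(6))) = (-248 - 1*73) - (-1)*(-21) = (-248 - 73) - 1*21 = -321 - 21 = -342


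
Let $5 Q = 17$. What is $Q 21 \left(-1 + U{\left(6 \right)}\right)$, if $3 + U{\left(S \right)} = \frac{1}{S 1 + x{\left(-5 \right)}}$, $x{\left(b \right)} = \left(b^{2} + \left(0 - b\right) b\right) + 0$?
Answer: $- \frac{2737}{10} \approx -273.7$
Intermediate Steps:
$Q = \frac{17}{5}$ ($Q = \frac{1}{5} \cdot 17 = \frac{17}{5} \approx 3.4$)
$x{\left(b \right)} = 0$ ($x{\left(b \right)} = \left(b^{2} + - b b\right) + 0 = \left(b^{2} - b^{2}\right) + 0 = 0 + 0 = 0$)
$U{\left(S \right)} = -3 + \frac{1}{S}$ ($U{\left(S \right)} = -3 + \frac{1}{S 1 + 0} = -3 + \frac{1}{S + 0} = -3 + \frac{1}{S}$)
$Q 21 \left(-1 + U{\left(6 \right)}\right) = \frac{17}{5} \cdot 21 \left(-1 - \left(3 - \frac{1}{6}\right)\right) = \frac{357 \left(-1 + \left(-3 + \frac{1}{6}\right)\right)}{5} = \frac{357 \left(-1 - \frac{17}{6}\right)}{5} = \frac{357}{5} \left(- \frac{23}{6}\right) = - \frac{2737}{10}$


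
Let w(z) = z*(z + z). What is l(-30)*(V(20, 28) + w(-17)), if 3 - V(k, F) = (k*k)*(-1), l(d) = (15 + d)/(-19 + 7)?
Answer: 4905/4 ≈ 1226.3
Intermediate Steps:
w(z) = 2*z² (w(z) = z*(2*z) = 2*z²)
l(d) = -5/4 - d/12 (l(d) = (15 + d)/(-12) = (15 + d)*(-1/12) = -5/4 - d/12)
V(k, F) = 3 + k² (V(k, F) = 3 - k*k*(-1) = 3 - k²*(-1) = 3 - (-1)*k² = 3 + k²)
l(-30)*(V(20, 28) + w(-17)) = (-5/4 - 1/12*(-30))*((3 + 20²) + 2*(-17)²) = (-5/4 + 5/2)*((3 + 400) + 2*289) = 5*(403 + 578)/4 = (5/4)*981 = 4905/4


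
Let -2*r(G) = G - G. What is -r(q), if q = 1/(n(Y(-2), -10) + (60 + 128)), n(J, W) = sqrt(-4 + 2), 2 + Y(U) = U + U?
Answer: 0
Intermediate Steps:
Y(U) = -2 + 2*U (Y(U) = -2 + (U + U) = -2 + 2*U)
n(J, W) = I*sqrt(2) (n(J, W) = sqrt(-2) = I*sqrt(2))
q = 1/(188 + I*sqrt(2)) (q = 1/(I*sqrt(2) + (60 + 128)) = 1/(I*sqrt(2) + 188) = 1/(188 + I*sqrt(2)) ≈ 0.0053189 - 4.001e-5*I)
r(G) = 0 (r(G) = -(G - G)/2 = -1/2*0 = 0)
-r(q) = -1*0 = 0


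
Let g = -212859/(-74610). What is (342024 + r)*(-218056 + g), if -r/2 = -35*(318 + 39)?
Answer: -331718371705623/4145 ≈ -8.0028e+10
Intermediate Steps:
r = 24990 (r = -(-70)*(318 + 39) = -(-70)*357 = -2*(-12495) = 24990)
g = 23651/8290 (g = -212859*(-1/74610) = 23651/8290 ≈ 2.8530)
(342024 + r)*(-218056 + g) = (342024 + 24990)*(-218056 + 23651/8290) = 367014*(-1807660589/8290) = -331718371705623/4145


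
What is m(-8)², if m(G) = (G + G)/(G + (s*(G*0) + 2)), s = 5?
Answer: 64/9 ≈ 7.1111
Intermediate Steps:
m(G) = 2*G/(2 + G) (m(G) = (G + G)/(G + (5*(G*0) + 2)) = (2*G)/(G + (5*0 + 2)) = (2*G)/(G + (0 + 2)) = (2*G)/(G + 2) = (2*G)/(2 + G) = 2*G/(2 + G))
m(-8)² = (2*(-8)/(2 - 8))² = (2*(-8)/(-6))² = (2*(-8)*(-⅙))² = (8/3)² = 64/9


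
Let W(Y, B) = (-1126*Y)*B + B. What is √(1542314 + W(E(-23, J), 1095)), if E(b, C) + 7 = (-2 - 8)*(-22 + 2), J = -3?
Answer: I*√236419801 ≈ 15376.0*I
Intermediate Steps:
E(b, C) = 193 (E(b, C) = -7 + (-2 - 8)*(-22 + 2) = -7 - 10*(-20) = -7 + 200 = 193)
W(Y, B) = B - 1126*B*Y (W(Y, B) = -1126*B*Y + B = B - 1126*B*Y)
√(1542314 + W(E(-23, J), 1095)) = √(1542314 + 1095*(1 - 1126*193)) = √(1542314 + 1095*(1 - 217318)) = √(1542314 + 1095*(-217317)) = √(1542314 - 237962115) = √(-236419801) = I*√236419801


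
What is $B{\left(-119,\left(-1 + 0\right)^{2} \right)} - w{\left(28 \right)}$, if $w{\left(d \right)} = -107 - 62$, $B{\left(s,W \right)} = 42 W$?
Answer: $211$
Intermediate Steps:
$w{\left(d \right)} = -169$ ($w{\left(d \right)} = -107 - 62 = -169$)
$B{\left(-119,\left(-1 + 0\right)^{2} \right)} - w{\left(28 \right)} = 42 \left(-1 + 0\right)^{2} - -169 = 42 \left(-1\right)^{2} + 169 = 42 \cdot 1 + 169 = 42 + 169 = 211$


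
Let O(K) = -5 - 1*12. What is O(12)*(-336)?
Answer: 5712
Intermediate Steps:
O(K) = -17 (O(K) = -5 - 12 = -17)
O(12)*(-336) = -17*(-336) = 5712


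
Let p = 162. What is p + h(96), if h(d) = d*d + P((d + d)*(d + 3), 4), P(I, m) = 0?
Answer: 9378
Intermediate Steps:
h(d) = d**2 (h(d) = d*d + 0 = d**2 + 0 = d**2)
p + h(96) = 162 + 96**2 = 162 + 9216 = 9378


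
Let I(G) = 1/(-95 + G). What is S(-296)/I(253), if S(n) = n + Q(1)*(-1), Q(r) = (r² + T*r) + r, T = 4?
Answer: -47716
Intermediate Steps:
Q(r) = r² + 5*r (Q(r) = (r² + 4*r) + r = r² + 5*r)
S(n) = -6 + n (S(n) = n + (1*(5 + 1))*(-1) = n + (1*6)*(-1) = n + 6*(-1) = n - 6 = -6 + n)
S(-296)/I(253) = (-6 - 296)/(1/(-95 + 253)) = -302/(1/158) = -302/1/158 = -302*158 = -47716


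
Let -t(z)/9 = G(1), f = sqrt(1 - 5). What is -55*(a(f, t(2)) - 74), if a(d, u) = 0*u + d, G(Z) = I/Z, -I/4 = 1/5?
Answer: 4070 - 110*I ≈ 4070.0 - 110.0*I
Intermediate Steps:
f = 2*I (f = sqrt(-4) = 2*I ≈ 2.0*I)
I = -4/5 ≈ -0.80000
G(Z) = -4/(5*Z)
t(z) = 36/5 (t(z) = -(-36)/(5*1) = -(-36)/5 = -9*(-4/5) = 36/5)
a(d, u) = d (a(d, u) = 0 + d = d)
-55*(a(f, t(2)) - 74) = -55*(2*I - 74) = -55*(-74 + 2*I) = 4070 - 110*I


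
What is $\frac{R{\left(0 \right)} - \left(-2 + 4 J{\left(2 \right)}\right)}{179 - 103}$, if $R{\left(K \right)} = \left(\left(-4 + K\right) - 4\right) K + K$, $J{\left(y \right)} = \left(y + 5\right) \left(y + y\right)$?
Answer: $- \frac{55}{38} \approx -1.4474$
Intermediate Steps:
$J{\left(y \right)} = 2 y \left(5 + y\right)$ ($J{\left(y \right)} = \left(5 + y\right) 2 y = 2 y \left(5 + y\right)$)
$R{\left(K \right)} = K + K \left(-8 + K\right)$ ($R{\left(K \right)} = \left(-8 + K\right) K + K = K \left(-8 + K\right) + K = K + K \left(-8 + K\right)$)
$\frac{R{\left(0 \right)} - \left(-2 + 4 J{\left(2 \right)}\right)}{179 - 103} = \frac{0 \left(-7 + 0\right) + \left(- 4 \cdot 2 \cdot 2 \left(5 + 2\right) + 2\right)}{179 - 103} = \frac{0 \left(-7\right) + \left(- 4 \cdot 2 \cdot 2 \cdot 7 + 2\right)}{76} = \left(0 + \left(\left(-4\right) 28 + 2\right)\right) \frac{1}{76} = \left(0 + \left(-112 + 2\right)\right) \frac{1}{76} = \left(0 - 110\right) \frac{1}{76} = \left(-110\right) \frac{1}{76} = - \frac{55}{38}$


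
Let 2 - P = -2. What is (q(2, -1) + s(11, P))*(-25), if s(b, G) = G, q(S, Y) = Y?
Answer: -75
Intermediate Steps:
P = 4 (P = 2 - 1*(-2) = 2 + 2 = 4)
(q(2, -1) + s(11, P))*(-25) = (-1 + 4)*(-25) = 3*(-25) = -75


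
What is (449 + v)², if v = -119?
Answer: 108900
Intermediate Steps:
(449 + v)² = (449 - 119)² = 330² = 108900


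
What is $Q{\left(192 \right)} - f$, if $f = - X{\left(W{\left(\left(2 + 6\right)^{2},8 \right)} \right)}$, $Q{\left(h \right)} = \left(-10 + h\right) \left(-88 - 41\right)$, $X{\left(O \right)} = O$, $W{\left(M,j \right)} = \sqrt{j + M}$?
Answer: $-23478 + 6 \sqrt{2} \approx -23470.0$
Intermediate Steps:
$W{\left(M,j \right)} = \sqrt{M + j}$
$Q{\left(h \right)} = 1290 - 129 h$ ($Q{\left(h \right)} = \left(-10 + h\right) \left(-129\right) = 1290 - 129 h$)
$f = - 6 \sqrt{2}$ ($f = - \sqrt{\left(2 + 6\right)^{2} + 8} = - \sqrt{8^{2} + 8} = - \sqrt{64 + 8} = - \sqrt{72} = - 6 \sqrt{2} \approx -8.4853$)
$Q{\left(192 \right)} - f = \left(1290 - 24768\right) - - 6 \sqrt{2} = \left(1290 - 24768\right) + 6 \sqrt{2} = -23478 + 6 \sqrt{2}$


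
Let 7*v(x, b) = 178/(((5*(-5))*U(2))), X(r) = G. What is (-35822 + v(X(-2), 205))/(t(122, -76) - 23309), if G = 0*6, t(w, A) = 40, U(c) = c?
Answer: 6268939/4072075 ≈ 1.5395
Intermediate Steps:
G = 0
X(r) = 0
v(x, b) = -89/175 (v(x, b) = (178/(((5*(-5))*2)))/7 = (178/((-25*2)))/7 = (178/(-50))/7 = (178*(-1/50))/7 = (⅐)*(-89/25) = -89/175)
(-35822 + v(X(-2), 205))/(t(122, -76) - 23309) = (-35822 - 89/175)/(40 - 23309) = -6268939/175/(-23269) = -6268939/175*(-1/23269) = 6268939/4072075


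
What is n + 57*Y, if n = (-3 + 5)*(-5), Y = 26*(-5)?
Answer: -7420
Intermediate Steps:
Y = -130
n = -10 (n = 2*(-5) = -10)
n + 57*Y = -10 + 57*(-130) = -10 - 7410 = -7420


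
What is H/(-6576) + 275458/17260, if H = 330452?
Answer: -243261857/7093860 ≈ -34.292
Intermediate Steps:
H/(-6576) + 275458/17260 = 330452/(-6576) + 275458/17260 = 330452*(-1/6576) + 275458*(1/17260) = -82613/1644 + 137729/8630 = -243261857/7093860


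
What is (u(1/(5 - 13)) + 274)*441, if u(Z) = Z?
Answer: 966231/8 ≈ 1.2078e+5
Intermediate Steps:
(u(1/(5 - 13)) + 274)*441 = (1/(5 - 13) + 274)*441 = (1/(-8) + 274)*441 = (-⅛ + 274)*441 = (2191/8)*441 = 966231/8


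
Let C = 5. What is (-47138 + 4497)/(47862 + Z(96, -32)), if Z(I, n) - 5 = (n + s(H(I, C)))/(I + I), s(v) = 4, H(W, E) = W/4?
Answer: -2046768/2297609 ≈ -0.89083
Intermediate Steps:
H(W, E) = W/4 (H(W, E) = W*(1/4) = W/4)
Z(I, n) = 5 + (4 + n)/(2*I) (Z(I, n) = 5 + (n + 4)/(I + I) = 5 + (4 + n)/((2*I)) = 5 + (4 + n)*(1/(2*I)) = 5 + (4 + n)/(2*I))
(-47138 + 4497)/(47862 + Z(96, -32)) = (-47138 + 4497)/(47862 + (1/2)*(4 - 32 + 10*96)/96) = -42641/(47862 + (1/2)*(1/96)*(4 - 32 + 960)) = -42641/(47862 + (1/2)*(1/96)*932) = -42641/(47862 + 233/48) = -42641/2297609/48 = -42641*48/2297609 = -2046768/2297609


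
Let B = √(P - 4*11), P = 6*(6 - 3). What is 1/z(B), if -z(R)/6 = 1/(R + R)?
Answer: -I*√26/3 ≈ -1.6997*I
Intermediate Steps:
P = 18 (P = 6*3 = 18)
B = I*√26 (B = √(18 - 4*11) = √(18 - 44) = √(-26) = I*√26 ≈ 5.099*I)
z(R) = -3/R (z(R) = -6/(R + R) = -6*1/(2*R) = -3/R)
1/z(B) = 1/(-3*(-I*√26/26)) = 1/(-(-3)*I*√26/26) = 1/(3*I*√26/26) = -I*√26/3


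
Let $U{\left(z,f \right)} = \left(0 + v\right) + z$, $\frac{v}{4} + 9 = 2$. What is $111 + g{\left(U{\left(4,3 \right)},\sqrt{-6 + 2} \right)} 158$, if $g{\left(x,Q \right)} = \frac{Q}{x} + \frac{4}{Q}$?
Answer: $111 - \frac{1975 i}{6} \approx 111.0 - 329.17 i$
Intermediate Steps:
$v = -28$ ($v = -36 + 4 \cdot 2 = -36 + 8 = -28$)
$U{\left(z,f \right)} = -28 + z$ ($U{\left(z,f \right)} = \left(0 - 28\right) + z = -28 + z$)
$g{\left(x,Q \right)} = \frac{4}{Q} + \frac{Q}{x}$
$111 + g{\left(U{\left(4,3 \right)},\sqrt{-6 + 2} \right)} 158 = 111 + \left(\frac{4}{\sqrt{-6 + 2}} + \frac{\sqrt{-6 + 2}}{-28 + 4}\right) 158 = 111 + \left(\frac{4}{\sqrt{-4}} + \frac{\sqrt{-4}}{-24}\right) 158 = 111 + \left(\frac{4}{2 i} + 2 i \left(- \frac{1}{24}\right)\right) 158 = 111 + \left(4 \left(- \frac{i}{2}\right) - \frac{i}{12}\right) 158 = 111 + \left(- 2 i - \frac{i}{12}\right) 158 = 111 + - \frac{25 i}{12} \cdot 158 = 111 - \frac{1975 i}{6}$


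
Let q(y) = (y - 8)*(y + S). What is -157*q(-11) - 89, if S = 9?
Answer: -6055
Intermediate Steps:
q(y) = (-8 + y)*(9 + y) (q(y) = (y - 8)*(y + 9) = (-8 + y)*(9 + y))
-157*q(-11) - 89 = -157*(-72 - 11 + (-11)²) - 89 = -157*(-72 - 11 + 121) - 89 = -157*38 - 89 = -5966 - 89 = -6055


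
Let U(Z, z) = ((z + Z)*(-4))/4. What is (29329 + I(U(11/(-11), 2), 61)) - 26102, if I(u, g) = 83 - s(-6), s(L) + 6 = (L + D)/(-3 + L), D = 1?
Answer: 29839/9 ≈ 3315.4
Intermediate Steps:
U(Z, z) = -Z - z (U(Z, z) = ((Z + z)*(-4))*(1/4) = (-4*Z - 4*z)*(1/4) = -Z - z)
s(L) = -6 + (1 + L)/(-3 + L) (s(L) = -6 + (L + 1)/(-3 + L) = -6 + (1 + L)/(-3 + L))
I(u, g) = 796/9 (I(u, g) = 83 - (19 - 5*(-6))/(-3 - 6) = 83 - (19 + 30)/(-9) = 83 - (-1)*49/9 = 83 - 1*(-49/9) = 83 + 49/9 = 796/9)
(29329 + I(U(11/(-11), 2), 61)) - 26102 = (29329 + 796/9) - 26102 = 264757/9 - 26102 = 29839/9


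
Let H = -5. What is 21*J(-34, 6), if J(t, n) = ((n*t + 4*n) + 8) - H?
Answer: -3507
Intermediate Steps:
J(t, n) = 13 + 4*n + n*t (J(t, n) = ((n*t + 4*n) + 8) - 1*(-5) = ((4*n + n*t) + 8) + 5 = (8 + 4*n + n*t) + 5 = 13 + 4*n + n*t)
21*J(-34, 6) = 21*(13 + 4*6 + 6*(-34)) = 21*(13 + 24 - 204) = 21*(-167) = -3507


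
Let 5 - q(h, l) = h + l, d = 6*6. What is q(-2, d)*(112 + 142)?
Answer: -7366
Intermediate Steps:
d = 36
q(h, l) = 5 - h - l (q(h, l) = 5 - (h + l) = 5 + (-h - l) = 5 - h - l)
q(-2, d)*(112 + 142) = (5 - 1*(-2) - 1*36)*(112 + 142) = (5 + 2 - 36)*254 = -29*254 = -7366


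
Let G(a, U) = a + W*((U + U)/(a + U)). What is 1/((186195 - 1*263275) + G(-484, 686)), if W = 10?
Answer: -101/7827104 ≈ -1.2904e-5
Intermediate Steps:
G(a, U) = a + 20*U/(U + a) (G(a, U) = a + 10*((U + U)/(a + U)) = a + 10*((2*U)/(U + a)) = a + 10*(2*U/(U + a)) = a + 20*U/(U + a))
1/((186195 - 1*263275) + G(-484, 686)) = 1/((186195 - 1*263275) + ((-484)**2 + 20*686 + 686*(-484))/(686 - 484)) = 1/((186195 - 263275) + (234256 + 13720 - 332024)/202) = 1/(-77080 + (1/202)*(-84048)) = 1/(-77080 - 42024/101) = 1/(-7827104/101) = -101/7827104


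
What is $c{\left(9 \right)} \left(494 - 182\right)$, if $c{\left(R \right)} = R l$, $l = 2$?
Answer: $5616$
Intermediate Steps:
$c{\left(R \right)} = 2 R$ ($c{\left(R \right)} = R 2 = 2 R$)
$c{\left(9 \right)} \left(494 - 182\right) = 2 \cdot 9 \left(494 - 182\right) = 18 \cdot 312 = 5616$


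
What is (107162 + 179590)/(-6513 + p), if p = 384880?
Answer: 286752/378367 ≈ 0.75787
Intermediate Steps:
(107162 + 179590)/(-6513 + p) = (107162 + 179590)/(-6513 + 384880) = 286752/378367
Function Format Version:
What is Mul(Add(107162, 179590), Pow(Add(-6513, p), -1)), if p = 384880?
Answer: Rational(286752, 378367) ≈ 0.75787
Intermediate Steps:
Mul(Add(107162, 179590), Pow(Add(-6513, p), -1)) = Mul(Add(107162, 179590), Pow(Add(-6513, 384880), -1)) = Mul(286752, Pow(378367, -1)) = Mul(286752, Rational(1, 378367)) = Rational(286752, 378367)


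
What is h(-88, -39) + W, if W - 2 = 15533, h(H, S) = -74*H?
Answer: 22047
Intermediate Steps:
W = 15535 (W = 2 + 15533 = 15535)
h(-88, -39) + W = -74*(-88) + 15535 = 6512 + 15535 = 22047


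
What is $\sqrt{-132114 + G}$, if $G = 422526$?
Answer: $6 \sqrt{8067} \approx 538.9$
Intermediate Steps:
$\sqrt{-132114 + G} = \sqrt{-132114 + 422526} = \sqrt{290412} = 6 \sqrt{8067}$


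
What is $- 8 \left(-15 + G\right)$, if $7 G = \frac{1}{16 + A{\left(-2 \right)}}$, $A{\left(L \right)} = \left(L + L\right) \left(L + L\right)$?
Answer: $\frac{3359}{28} \approx 119.96$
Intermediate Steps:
$A{\left(L \right)} = 4 L^{2}$ ($A{\left(L \right)} = 2 L 2 L = 4 L^{2}$)
$G = \frac{1}{224}$ ($G = \frac{1}{7 \left(16 + 4 \left(-2\right)^{2}\right)} = \frac{1}{7 \left(16 + 4 \cdot 4\right)} = \frac{1}{7 \left(16 + 16\right)} = \frac{1}{7 \cdot 32} = \frac{1}{7} \cdot \frac{1}{32} = \frac{1}{224} \approx 0.0044643$)
$- 8 \left(-15 + G\right) = - 8 \left(-15 + \frac{1}{224}\right) = \left(-8\right) \left(- \frac{3359}{224}\right) = \frac{3359}{28}$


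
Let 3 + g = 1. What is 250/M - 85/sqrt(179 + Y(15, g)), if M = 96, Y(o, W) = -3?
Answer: 125/48 - 85*sqrt(11)/44 ≈ -3.8029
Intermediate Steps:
g = -2 (g = -3 + 1 = -2)
250/M - 85/sqrt(179 + Y(15, g)) = 250/96 - 85/sqrt(179 - 3) = 250*(1/96) - 85*sqrt(11)/44 = 125/48 - 85*sqrt(11)/44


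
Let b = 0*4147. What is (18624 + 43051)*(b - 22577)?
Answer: -1392436475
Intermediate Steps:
b = 0
(18624 + 43051)*(b - 22577) = (18624 + 43051)*(0 - 22577) = 61675*(-22577) = -1392436475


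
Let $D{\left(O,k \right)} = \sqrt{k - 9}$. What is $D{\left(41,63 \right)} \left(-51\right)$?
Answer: $- 153 \sqrt{6} \approx -374.77$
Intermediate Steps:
$D{\left(O,k \right)} = \sqrt{-9 + k}$
$D{\left(41,63 \right)} \left(-51\right) = \sqrt{-9 + 63} \left(-51\right) = \sqrt{54} \left(-51\right) = 3 \sqrt{6} \left(-51\right) = - 153 \sqrt{6}$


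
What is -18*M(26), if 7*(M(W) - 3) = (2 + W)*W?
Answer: -1926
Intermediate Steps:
M(W) = 3 + W*(2 + W)/7 (M(W) = 3 + ((2 + W)*W)/7 = 3 + (W*(2 + W))/7 = 3 + W*(2 + W)/7)
-18*M(26) = -18*(3 + (⅐)*26² + (2/7)*26) = -18*(3 + (⅐)*676 + 52/7) = -18*(3 + 676/7 + 52/7) = -18*107 = -1926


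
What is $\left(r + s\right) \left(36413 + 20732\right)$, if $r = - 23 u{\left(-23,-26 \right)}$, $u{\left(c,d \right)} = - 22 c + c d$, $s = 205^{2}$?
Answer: $950492785$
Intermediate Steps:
$s = 42025$
$r = -25392$ ($r = - 23 \left(- 23 \left(-22 - 26\right)\right) = - 23 \left(\left(-23\right) \left(-48\right)\right) = \left(-23\right) 1104 = -25392$)
$\left(r + s\right) \left(36413 + 20732\right) = \left(-25392 + 42025\right) \left(36413 + 20732\right) = 16633 \cdot 57145 = 950492785$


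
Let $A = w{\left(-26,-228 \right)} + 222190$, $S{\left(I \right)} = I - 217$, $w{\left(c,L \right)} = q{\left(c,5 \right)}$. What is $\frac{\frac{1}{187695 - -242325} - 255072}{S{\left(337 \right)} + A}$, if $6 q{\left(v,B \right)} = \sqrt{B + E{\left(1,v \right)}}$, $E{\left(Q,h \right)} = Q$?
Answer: $- \frac{2438430831850409}{2125233495765033} + \frac{109686061439 \sqrt{6}}{127514009745901980} \approx -1.1474$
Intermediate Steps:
$q{\left(v,B \right)} = \frac{\sqrt{1 + B}}{6}$ ($q{\left(v,B \right)} = \frac{\sqrt{B + 1}}{6} = \frac{\sqrt{1 + B}}{6}$)
$w{\left(c,L \right)} = \frac{\sqrt{6}}{6}$ ($w{\left(c,L \right)} = \frac{\sqrt{1 + 5}}{6} = \frac{\sqrt{6}}{6}$)
$S{\left(I \right)} = -217 + I$
$A = 222190 + \frac{\sqrt{6}}{6}$ ($A = \frac{\sqrt{6}}{6} + 222190 = 222190 + \frac{\sqrt{6}}{6} \approx 2.2219 \cdot 10^{5}$)
$\frac{\frac{1}{187695 - -242325} - 255072}{S{\left(337 \right)} + A} = \frac{\frac{1}{187695 - -242325} - 255072}{\left(-217 + 337\right) + \left(222190 + \frac{\sqrt{6}}{6}\right)} = \frac{\frac{1}{187695 + 242325} - 255072}{120 + \left(222190 + \frac{\sqrt{6}}{6}\right)} = \frac{\frac{1}{430020} - 255072}{222310 + \frac{\sqrt{6}}{6}} = - \frac{109686061439}{430020 \left(222310 + \frac{\sqrt{6}}{6}\right)}$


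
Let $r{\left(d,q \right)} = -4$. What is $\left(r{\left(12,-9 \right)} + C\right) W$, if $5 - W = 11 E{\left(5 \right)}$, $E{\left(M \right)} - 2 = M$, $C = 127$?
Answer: $-8856$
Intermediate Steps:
$E{\left(M \right)} = 2 + M$
$W = -72$ ($W = 5 - 11 \left(2 + 5\right) = 5 - 11 \cdot 7 = 5 - 77 = -72$)
$\left(r{\left(12,-9 \right)} + C\right) W = \left(-4 + 127\right) \left(-72\right) = 123 \left(-72\right) = -8856$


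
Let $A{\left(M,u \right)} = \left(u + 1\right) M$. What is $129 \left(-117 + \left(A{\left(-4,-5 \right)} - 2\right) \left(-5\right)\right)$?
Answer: $-24123$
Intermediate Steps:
$A{\left(M,u \right)} = M \left(1 + u\right)$ ($A{\left(M,u \right)} = \left(1 + u\right) M = M \left(1 + u\right)$)
$129 \left(-117 + \left(A{\left(-4,-5 \right)} - 2\right) \left(-5\right)\right) = 129 \left(-117 + \left(- 4 \left(1 - 5\right) - 2\right) \left(-5\right)\right) = 129 \left(-117 + \left(\left(-4\right) \left(-4\right) - 2\right) \left(-5\right)\right) = 129 \left(-117 + \left(16 - 2\right) \left(-5\right)\right) = 129 \left(-117 + 14 \left(-5\right)\right) = 129 \left(-117 - 70\right) = 129 \left(-187\right) = -24123$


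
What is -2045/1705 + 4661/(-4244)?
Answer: -3325197/1447204 ≈ -2.2977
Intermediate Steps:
-2045/1705 + 4661/(-4244) = -2045*1/1705 + 4661*(-1/4244) = -409/341 - 4661/4244 = -3325197/1447204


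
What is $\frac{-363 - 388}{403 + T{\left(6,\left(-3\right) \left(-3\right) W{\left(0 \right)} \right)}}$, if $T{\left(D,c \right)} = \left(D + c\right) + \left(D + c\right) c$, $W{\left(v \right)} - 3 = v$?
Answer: $- \frac{751}{1327} \approx -0.56594$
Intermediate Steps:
$W{\left(v \right)} = 3 + v$
$T{\left(D,c \right)} = D + c + c \left(D + c\right)$ ($T{\left(D,c \right)} = \left(D + c\right) + c \left(D + c\right) = D + c + c \left(D + c\right)$)
$\frac{-363 - 388}{403 + T{\left(6,\left(-3\right) \left(-3\right) W{\left(0 \right)} \right)}} = \frac{-363 - 388}{403 + \left(6 + \left(-3\right) \left(-3\right) \left(3 + 0\right) + \left(\left(-3\right) \left(-3\right) \left(3 + 0\right)\right)^{2} + 6 \left(-3\right) \left(-3\right) \left(3 + 0\right)\right)} = \frac{-363 - 388}{403 + \left(6 + 9 \cdot 3 + \left(9 \cdot 3\right)^{2} + 6 \cdot 9 \cdot 3\right)} = - \frac{751}{403 + \left(6 + 27 + 27^{2} + 6 \cdot 27\right)} = - \frac{751}{403 + \left(6 + 27 + 729 + 162\right)} = - \frac{751}{403 + 924} = - \frac{751}{1327}$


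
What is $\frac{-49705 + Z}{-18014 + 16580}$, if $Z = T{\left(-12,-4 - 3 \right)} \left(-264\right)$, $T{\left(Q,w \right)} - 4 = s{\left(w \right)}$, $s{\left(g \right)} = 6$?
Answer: $\frac{52345}{1434} \approx 36.503$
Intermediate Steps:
$T{\left(Q,w \right)} = 10$ ($T{\left(Q,w \right)} = 4 + 6 = 10$)
$Z = -2640$ ($Z = 10 \left(-264\right) = -2640$)
$\frac{-49705 + Z}{-18014 + 16580} = \frac{-49705 - 2640}{-18014 + 16580} = - \frac{52345}{-1434} = \left(-52345\right) \left(- \frac{1}{1434}\right) = \frac{52345}{1434}$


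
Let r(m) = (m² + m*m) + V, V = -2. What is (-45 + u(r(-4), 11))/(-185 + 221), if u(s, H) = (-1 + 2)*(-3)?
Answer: -4/3 ≈ -1.3333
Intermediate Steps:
r(m) = -2 + 2*m² (r(m) = (m² + m*m) - 2 = (m² + m²) - 2 = 2*m² - 2 = -2 + 2*m²)
u(s, H) = -3 (u(s, H) = 1*(-3) = -3)
(-45 + u(r(-4), 11))/(-185 + 221) = (-45 - 3)/(-185 + 221) = -48/36 = -48*1/36 = -4/3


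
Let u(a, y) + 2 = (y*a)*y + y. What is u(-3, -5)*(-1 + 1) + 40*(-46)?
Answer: -1840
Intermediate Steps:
u(a, y) = -2 + y + a*y**2 (u(a, y) = -2 + ((y*a)*y + y) = -2 + ((a*y)*y + y) = -2 + (a*y**2 + y) = -2 + (y + a*y**2) = -2 + y + a*y**2)
u(-3, -5)*(-1 + 1) + 40*(-46) = (-2 - 5 - 3*(-5)**2)*(-1 + 1) + 40*(-46) = (-2 - 5 - 3*25)*0 - 1840 = (-2 - 5 - 75)*0 - 1840 = -82*0 - 1840 = 0 - 1840 = -1840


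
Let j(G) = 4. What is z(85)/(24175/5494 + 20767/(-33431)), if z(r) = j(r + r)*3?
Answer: 2204038968/694100527 ≈ 3.1754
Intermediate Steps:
z(r) = 12 (z(r) = 4*3 = 12)
z(85)/(24175/5494 + 20767/(-33431)) = 12/(24175/5494 + 20767/(-33431)) = 12/(24175*(1/5494) + 20767*(-1/33431)) = 12/(24175/5494 - 20767/33431) = 12/(694100527/183669914) = 12*(183669914/694100527) = 2204038968/694100527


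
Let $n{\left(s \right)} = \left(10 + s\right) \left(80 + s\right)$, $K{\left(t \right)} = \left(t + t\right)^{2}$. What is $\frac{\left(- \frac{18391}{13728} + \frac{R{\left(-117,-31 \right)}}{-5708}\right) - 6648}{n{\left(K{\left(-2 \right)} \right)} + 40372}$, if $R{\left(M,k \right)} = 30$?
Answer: $- \frac{130259709605}{839777947008} \approx -0.15511$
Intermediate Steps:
$K{\left(t \right)} = 4 t^{2}$ ($K{\left(t \right)} = \left(2 t\right)^{2} = 4 t^{2}$)
$\frac{\left(- \frac{18391}{13728} + \frac{R{\left(-117,-31 \right)}}{-5708}\right) - 6648}{n{\left(K{\left(-2 \right)} \right)} + 40372} = \frac{\left(- \frac{18391}{13728} + \frac{30}{-5708}\right) - 6648}{\left(800 + \left(4 \left(-2\right)^{2}\right)^{2} + 90 \cdot 4 \left(-2\right)^{2}\right) + 40372} = \frac{\left(\left(-18391\right) \frac{1}{13728} + 30 \left(- \frac{1}{5708}\right)\right) - 6648}{\left(800 + \left(4 \cdot 4\right)^{2} + 90 \cdot 4 \cdot 4\right) + 40372} = \frac{\left(- \frac{18391}{13728} - \frac{15}{2854}\right) - 6648}{\left(800 + 16^{2} + 90 \cdot 16\right) + 40372} = \frac{- \frac{26346917}{19589856} - 6648}{\left(800 + 256 + 1440\right) + 40372} = - \frac{130259709605}{19589856 \left(2496 + 40372\right)} = - \frac{130259709605}{19589856 \cdot 42868} = \left(- \frac{130259709605}{19589856}\right) \frac{1}{42868} = - \frac{130259709605}{839777947008}$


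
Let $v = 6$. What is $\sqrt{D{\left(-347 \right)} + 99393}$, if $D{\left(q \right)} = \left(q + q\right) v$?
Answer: $3 \sqrt{10581} \approx 308.59$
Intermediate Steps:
$D{\left(q \right)} = 12 q$ ($D{\left(q \right)} = \left(q + q\right) 6 = 2 q 6 = 12 q$)
$\sqrt{D{\left(-347 \right)} + 99393} = \sqrt{12 \left(-347\right) + 99393} = \sqrt{-4164 + 99393} = \sqrt{95229} = 3 \sqrt{10581}$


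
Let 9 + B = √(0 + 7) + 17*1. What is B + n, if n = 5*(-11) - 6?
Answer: -53 + √7 ≈ -50.354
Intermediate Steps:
n = -61 (n = -55 - 6 = -61)
B = 8 + √7 (B = -9 + (√(0 + 7) + 17*1) = -9 + (√7 + 17) = -9 + (17 + √7) = 8 + √7 ≈ 10.646)
B + n = (8 + √7) - 61 = -53 + √7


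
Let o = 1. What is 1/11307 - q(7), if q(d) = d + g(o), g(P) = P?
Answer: -90455/11307 ≈ -7.9999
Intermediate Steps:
q(d) = 1 + d (q(d) = d + 1 = 1 + d)
1/11307 - q(7) = 1/11307 - (1 + 7) = 1/11307 - 1*8 = 1/11307 - 8 = -90455/11307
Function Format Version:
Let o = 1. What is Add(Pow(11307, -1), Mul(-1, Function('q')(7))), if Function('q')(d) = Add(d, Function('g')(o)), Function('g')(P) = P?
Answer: Rational(-90455, 11307) ≈ -7.9999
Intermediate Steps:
Function('q')(d) = Add(1, d) (Function('q')(d) = Add(d, 1) = Add(1, d))
Add(Pow(11307, -1), Mul(-1, Function('q')(7))) = Add(Pow(11307, -1), Mul(-1, Add(1, 7))) = Add(Rational(1, 11307), Mul(-1, 8)) = Add(Rational(1, 11307), -8) = Rational(-90455, 11307)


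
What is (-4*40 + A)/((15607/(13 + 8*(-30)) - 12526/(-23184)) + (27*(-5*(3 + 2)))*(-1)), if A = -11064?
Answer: -29534654016/1596689557 ≈ -18.497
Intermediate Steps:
(-4*40 + A)/((15607/(13 + 8*(-30)) - 12526/(-23184)) + (27*(-5*(3 + 2)))*(-1)) = (-4*40 - 11064)/((15607/(13 + 8*(-30)) - 12526/(-23184)) + (27*(-5*(3 + 2)))*(-1)) = (-160 - 11064)/((15607/(13 - 240) - 12526*(-1/23184)) + (27*(-5*5))*(-1)) = -11224/((15607/(-227) + 6263/11592) + (27*(-25))*(-1)) = -11224/((15607*(-1/227) + 6263/11592) - 675*(-1)) = -11224/((-15607/227 + 6263/11592) + 675) = -11224/(-179494643/2631384 + 675) = -11224/1596689557/2631384 = -11224*2631384/1596689557 = -29534654016/1596689557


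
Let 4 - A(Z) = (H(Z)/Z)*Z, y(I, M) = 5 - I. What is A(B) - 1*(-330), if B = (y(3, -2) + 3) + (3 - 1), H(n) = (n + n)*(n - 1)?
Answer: 250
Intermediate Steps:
H(n) = 2*n*(-1 + n) (H(n) = (2*n)*(-1 + n) = 2*n*(-1 + n))
B = 7 (B = ((5 - 1*3) + 3) + (3 - 1) = ((5 - 3) + 3) + 2 = (2 + 3) + 2 = 5 + 2 = 7)
A(Z) = 4 - Z*(-2 + 2*Z) (A(Z) = 4 - (2*Z*(-1 + Z))/Z*Z = 4 - (-2 + 2*Z)*Z = 4 - Z*(-2 + 2*Z))
A(B) - 1*(-330) = (4 - 2*7*(-1 + 7)) - 1*(-330) = (4 - 2*7*6) + 330 = (4 - 84) + 330 = -80 + 330 = 250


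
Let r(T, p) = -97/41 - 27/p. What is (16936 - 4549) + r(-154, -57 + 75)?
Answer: 1015417/82 ≈ 12383.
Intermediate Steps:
r(T, p) = -97/41 - 27/p (r(T, p) = -97*1/41 - 27/p = -97/41 - 27/p)
(16936 - 4549) + r(-154, -57 + 75) = (16936 - 4549) + (-97/41 - 27/(-57 + 75)) = 12387 + (-97/41 - 27/18) = 12387 + (-97/41 - 27*1/18) = 12387 + (-97/41 - 3/2) = 12387 - 317/82 = 1015417/82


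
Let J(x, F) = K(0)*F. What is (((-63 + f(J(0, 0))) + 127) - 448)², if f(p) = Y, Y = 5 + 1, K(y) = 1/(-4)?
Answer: 142884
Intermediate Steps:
K(y) = -¼
J(x, F) = -F/4
Y = 6
f(p) = 6
(((-63 + f(J(0, 0))) + 127) - 448)² = (((-63 + 6) + 127) - 448)² = ((-57 + 127) - 448)² = (70 - 448)² = (-378)² = 142884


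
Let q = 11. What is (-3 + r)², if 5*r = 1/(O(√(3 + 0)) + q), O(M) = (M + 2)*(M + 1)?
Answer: 11689588/1311025 + 20514*√3/1311025 ≈ 8.9435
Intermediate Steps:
O(M) = (1 + M)*(2 + M) (O(M) = (2 + M)*(1 + M) = (1 + M)*(2 + M))
r = 1/(5*(16 + 3*√3)) (r = 1/(5*((2 + (√(3 + 0))² + 3*√(3 + 0)) + 11)) = 1/(5*((2 + (√3)² + 3*√3) + 11)) = 1/(5*((2 + 3 + 3*√3) + 11)) = 1/(5*((5 + 3*√3) + 11)) = 1/(5*(16 + 3*√3)) ≈ 0.0094357)
(-3 + r)² = (-3 + (16/1145 - 3*√3/1145))² = (-3419/1145 - 3*√3/1145)²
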